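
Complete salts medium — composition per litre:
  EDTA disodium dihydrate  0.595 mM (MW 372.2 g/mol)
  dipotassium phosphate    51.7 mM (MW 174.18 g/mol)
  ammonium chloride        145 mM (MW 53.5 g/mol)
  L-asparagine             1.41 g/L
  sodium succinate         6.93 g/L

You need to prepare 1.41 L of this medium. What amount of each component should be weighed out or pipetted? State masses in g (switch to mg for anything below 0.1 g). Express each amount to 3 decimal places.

Scale factor relative to 1 L: 1.41.
EDTA disodium dihydrate: 0.595 mmol/L × 372.2 g/mol × 1.41 L ÷ 1000 = 0.312 g
dipotassium phosphate: 51.7 mmol/L × 174.18 g/mol × 1.41 L ÷ 1000 = 12.697 g
ammonium chloride: 145 mmol/L × 53.5 g/mol × 1.41 L ÷ 1000 = 10.938 g
L-asparagine: 1.41 g/L × 1.41 L = 1.988 g
sodium succinate: 6.93 g/L × 1.41 L = 9.771 g

EDTA disodium dihydrate 0.312 g; dipotassium phosphate 12.697 g; ammonium chloride 10.938 g; L-asparagine 1.988 g; sodium succinate 9.771 g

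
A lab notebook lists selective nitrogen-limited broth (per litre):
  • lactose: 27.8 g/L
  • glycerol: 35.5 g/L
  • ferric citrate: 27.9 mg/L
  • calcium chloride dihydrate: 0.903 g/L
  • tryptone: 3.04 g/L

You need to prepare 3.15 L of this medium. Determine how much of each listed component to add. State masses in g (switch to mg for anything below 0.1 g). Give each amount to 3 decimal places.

Scale factor relative to 1 L: 3.15.
lactose: 27.8 g/L × 3.15 L = 87.570 g
glycerol: 35.5 g/L × 3.15 L = 111.825 g
ferric citrate: 27.9 mg/L × 3.15 L = 87.885 mg
calcium chloride dihydrate: 0.903 g/L × 3.15 L = 2.844 g
tryptone: 3.04 g/L × 3.15 L = 9.576 g

lactose 87.570 g; glycerol 111.825 g; ferric citrate 87.885 mg; calcium chloride dihydrate 2.844 g; tryptone 9.576 g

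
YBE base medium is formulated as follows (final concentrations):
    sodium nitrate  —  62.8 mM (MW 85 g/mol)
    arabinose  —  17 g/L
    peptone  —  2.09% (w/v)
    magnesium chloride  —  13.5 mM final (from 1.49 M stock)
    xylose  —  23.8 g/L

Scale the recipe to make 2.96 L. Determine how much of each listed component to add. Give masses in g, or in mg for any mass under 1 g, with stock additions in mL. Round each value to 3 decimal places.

Scale factor relative to 1 L: 2.96.
sodium nitrate: 62.8 mmol/L × 85 g/mol × 2.96 L ÷ 1000 = 15.800 g
arabinose: 17 g/L × 2.96 L = 50.320 g
peptone: 2.09% w/v = 20.9 g/L → 20.9 × 2.96 L = 61.864 g
magnesium chloride: V = C2·V2/C1 = 13.5 mM × 2960 mL ÷ 1490 mM = 26.819 mL
xylose: 23.8 g/L × 2.96 L = 70.448 g

sodium nitrate 15.800 g; arabinose 50.320 g; peptone 61.864 g; magnesium chloride 26.819 mL; xylose 70.448 g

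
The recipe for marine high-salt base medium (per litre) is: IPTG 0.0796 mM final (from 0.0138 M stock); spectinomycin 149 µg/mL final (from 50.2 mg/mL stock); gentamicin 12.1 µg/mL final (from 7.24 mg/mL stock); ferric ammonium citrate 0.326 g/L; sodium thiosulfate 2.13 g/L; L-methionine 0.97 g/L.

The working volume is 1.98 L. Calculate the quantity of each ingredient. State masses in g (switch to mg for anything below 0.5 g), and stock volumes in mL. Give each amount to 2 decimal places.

Scale factor relative to 1 L: 1.98.
IPTG: dilute stock: 0.0796 mM × 1980 mL ÷ 13.8 mM = 11.42 mL
spectinomycin: C1V1 = C2V2 → 149 µg/mL × 1980 mL ÷ 50200 µg/mL = 5.88 mL
gentamicin: V = C2·V2/C1 = 12.1 µg/mL × 1980 mL ÷ 7240 µg/mL = 3.31 mL
ferric ammonium citrate: 0.326 g/L × 1.98 L = 0.65 g
sodium thiosulfate: 2.13 g/L × 1.98 L = 4.22 g
L-methionine: 0.97 g/L × 1.98 L = 1.92 g

IPTG 11.42 mL; spectinomycin 5.88 mL; gentamicin 3.31 mL; ferric ammonium citrate 0.65 g; sodium thiosulfate 4.22 g; L-methionine 1.92 g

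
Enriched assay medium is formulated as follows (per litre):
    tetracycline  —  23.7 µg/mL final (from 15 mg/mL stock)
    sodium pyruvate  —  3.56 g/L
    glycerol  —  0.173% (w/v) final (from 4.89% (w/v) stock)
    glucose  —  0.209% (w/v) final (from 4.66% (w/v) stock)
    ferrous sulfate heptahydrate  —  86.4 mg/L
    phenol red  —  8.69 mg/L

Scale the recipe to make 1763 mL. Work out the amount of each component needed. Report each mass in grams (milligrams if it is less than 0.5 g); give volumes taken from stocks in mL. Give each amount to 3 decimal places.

tetracycline 2.786 mL; sodium pyruvate 6.276 g; glycerol 62.372 mL; glucose 79.070 mL; ferrous sulfate heptahydrate 152.323 mg; phenol red 15.320 mg

Scale factor relative to 1 L: 1.763.
tetracycline: dilute stock: 23.7 µg/mL × 1763 mL ÷ 15000 µg/mL = 2.786 mL
sodium pyruvate: 3.56 g/L × 1.763 L = 6.276 g
glycerol: C1V1 = C2V2 → 0.173% ÷ 4.89% × 1763 mL = 62.372 mL
glucose: dilute stock: 0.209% ÷ 4.66% × 1763 mL = 79.070 mL
ferrous sulfate heptahydrate: 86.4 mg/L × 1.763 L = 152.323 mg
phenol red: 8.69 mg/L × 1.763 L = 15.320 mg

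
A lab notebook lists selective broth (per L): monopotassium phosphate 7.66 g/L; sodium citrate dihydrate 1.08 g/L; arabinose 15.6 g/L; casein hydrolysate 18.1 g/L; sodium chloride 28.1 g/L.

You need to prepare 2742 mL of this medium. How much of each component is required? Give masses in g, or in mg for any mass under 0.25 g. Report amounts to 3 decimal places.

monopotassium phosphate 21.004 g; sodium citrate dihydrate 2.961 g; arabinose 42.775 g; casein hydrolysate 49.630 g; sodium chloride 77.050 g

Target volume = 2742 mL = 2.742 L.
monopotassium phosphate: 7.66 g/L × 2.742 L = 21.004 g
sodium citrate dihydrate: 1.08 g/L × 2.742 L = 2.961 g
arabinose: 15.6 g/L × 2.742 L = 42.775 g
casein hydrolysate: 18.1 g/L × 2.742 L = 49.630 g
sodium chloride: 28.1 g/L × 2.742 L = 77.050 g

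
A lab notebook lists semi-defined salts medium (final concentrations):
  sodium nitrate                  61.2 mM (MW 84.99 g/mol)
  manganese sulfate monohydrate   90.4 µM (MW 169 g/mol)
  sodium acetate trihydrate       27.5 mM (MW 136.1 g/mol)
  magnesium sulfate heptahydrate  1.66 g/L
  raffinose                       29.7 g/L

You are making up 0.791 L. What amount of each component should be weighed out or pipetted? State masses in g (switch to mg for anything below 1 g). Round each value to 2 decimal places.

sodium nitrate 4.11 g; manganese sulfate monohydrate 12.08 mg; sodium acetate trihydrate 2.96 g; magnesium sulfate heptahydrate 1.31 g; raffinose 23.49 g

Working volume: 0.791 L.
sodium nitrate: 61.2 mmol/L × 84.99 g/mol × 0.791 L ÷ 1000 = 4.11 g
manganese sulfate monohydrate: 90.4 µmol/L × 169 g/mol × 0.791 L ÷ 1000 = 12.08 mg
sodium acetate trihydrate: 27.5 mmol/L × 136.1 g/mol × 0.791 L ÷ 1000 = 2.96 g
magnesium sulfate heptahydrate: 1.66 g/L × 0.791 L = 1.31 g
raffinose: 29.7 g/L × 0.791 L = 23.49 g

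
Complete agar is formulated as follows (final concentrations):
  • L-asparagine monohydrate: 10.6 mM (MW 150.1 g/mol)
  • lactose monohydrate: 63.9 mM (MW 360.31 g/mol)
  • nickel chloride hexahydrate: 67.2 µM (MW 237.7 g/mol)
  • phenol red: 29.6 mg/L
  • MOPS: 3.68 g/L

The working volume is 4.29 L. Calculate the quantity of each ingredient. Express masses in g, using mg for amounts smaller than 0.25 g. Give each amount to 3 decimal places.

Scale factor relative to 1 L: 4.29.
L-asparagine monohydrate: 10.6 mmol/L × 150.1 g/mol × 4.29 L ÷ 1000 = 6.826 g
lactose monohydrate: 63.9 mmol/L × 360.31 g/mol × 4.29 L ÷ 1000 = 98.772 g
nickel chloride hexahydrate: 67.2 µmol/L × 237.7 g/mol × 4.29 L ÷ 1000 = 68.526 mg
phenol red: 29.6 mg/L × 4.29 L = 126.984 mg
MOPS: 3.68 g/L × 4.29 L = 15.787 g

L-asparagine monohydrate 6.826 g; lactose monohydrate 98.772 g; nickel chloride hexahydrate 68.526 mg; phenol red 126.984 mg; MOPS 15.787 g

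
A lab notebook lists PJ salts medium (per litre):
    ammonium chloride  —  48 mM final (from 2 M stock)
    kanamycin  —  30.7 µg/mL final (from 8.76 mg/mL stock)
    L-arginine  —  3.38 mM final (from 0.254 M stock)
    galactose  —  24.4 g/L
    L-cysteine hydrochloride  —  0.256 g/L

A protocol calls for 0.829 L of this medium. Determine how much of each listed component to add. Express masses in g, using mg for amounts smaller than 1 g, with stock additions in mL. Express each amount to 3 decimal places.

ammonium chloride 19.896 mL; kanamycin 2.905 mL; L-arginine 11.032 mL; galactose 20.228 g; L-cysteine hydrochloride 212.224 mg

Scale factor relative to 1 L: 0.829.
ammonium chloride: C1V1 = C2V2 → 48 mM × 829 mL ÷ 2000 mM = 19.896 mL
kanamycin: V = C2·V2/C1 = 30.7 µg/mL × 829 mL ÷ 8760 µg/mL = 2.905 mL
L-arginine: V = C2·V2/C1 = 3.38 mM × 829 mL ÷ 254 mM = 11.032 mL
galactose: 24.4 g/L × 0.829 L = 20.228 g
L-cysteine hydrochloride: 0.256 g/L × 0.829 L = 0.212224 g = 212.224 mg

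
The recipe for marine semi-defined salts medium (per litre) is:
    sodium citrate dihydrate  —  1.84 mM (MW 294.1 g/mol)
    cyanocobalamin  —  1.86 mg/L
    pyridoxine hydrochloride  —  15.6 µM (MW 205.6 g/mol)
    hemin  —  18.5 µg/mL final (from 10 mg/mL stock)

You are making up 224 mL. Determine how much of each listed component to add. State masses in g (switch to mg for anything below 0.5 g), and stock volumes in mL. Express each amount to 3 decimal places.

sodium citrate dihydrate 121.216 mg; cyanocobalamin 0.417 mg; pyridoxine hydrochloride 0.718 mg; hemin 0.414 mL

Working volume: 224 mL = 0.224 L.
sodium citrate dihydrate: 1.84 mmol/L × 294.1 mg/mmol × 0.224 L = 121.216 mg
cyanocobalamin: 1.86 mg/L × 0.224 L = 0.417 mg
pyridoxine hydrochloride: 15.6 µmol/L × 205.6 g/mol × 0.224 L ÷ 1000 = 0.718 mg
hemin: dilute stock: 18.5 µg/mL × 224 mL ÷ 10000 µg/mL = 0.414 mL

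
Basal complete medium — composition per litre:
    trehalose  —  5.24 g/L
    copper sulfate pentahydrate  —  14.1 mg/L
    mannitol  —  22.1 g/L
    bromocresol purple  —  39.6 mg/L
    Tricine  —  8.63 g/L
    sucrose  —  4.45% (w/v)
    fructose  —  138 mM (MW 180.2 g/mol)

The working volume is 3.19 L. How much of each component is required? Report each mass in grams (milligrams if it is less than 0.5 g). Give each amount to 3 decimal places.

Working volume: 3.19 L.
trehalose: 5.24 g/L × 3.19 L = 16.716 g
copper sulfate pentahydrate: 14.1 mg/L × 3.19 L = 44.979 mg
mannitol: 22.1 g/L × 3.19 L = 70.499 g
bromocresol purple: 39.6 mg/L × 3.19 L = 126.324 mg
Tricine: 8.63 g/L × 3.19 L = 27.530 g
sucrose: 4.45 g per 100 mL × 3190 mL ÷ 100 = 141.955 g
fructose: 138 mmol/L × 180.2 g/mol × 3.19 L ÷ 1000 = 79.328 g

trehalose 16.716 g; copper sulfate pentahydrate 44.979 mg; mannitol 70.499 g; bromocresol purple 126.324 mg; Tricine 27.530 g; sucrose 141.955 g; fructose 79.328 g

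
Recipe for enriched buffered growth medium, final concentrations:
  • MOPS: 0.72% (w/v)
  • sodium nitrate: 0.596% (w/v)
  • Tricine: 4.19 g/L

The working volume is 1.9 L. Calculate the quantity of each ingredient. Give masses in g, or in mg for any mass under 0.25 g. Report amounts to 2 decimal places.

Working volume: 1.9 L.
MOPS: 0.72% w/v = 7.2 g/L → 7.2 × 1.9 L = 13.68 g
sodium nitrate: 0.596 g per 100 mL × 1900 mL ÷ 100 = 11.32 g
Tricine: 4.19 g/L × 1.9 L = 7.96 g

MOPS 13.68 g; sodium nitrate 11.32 g; Tricine 7.96 g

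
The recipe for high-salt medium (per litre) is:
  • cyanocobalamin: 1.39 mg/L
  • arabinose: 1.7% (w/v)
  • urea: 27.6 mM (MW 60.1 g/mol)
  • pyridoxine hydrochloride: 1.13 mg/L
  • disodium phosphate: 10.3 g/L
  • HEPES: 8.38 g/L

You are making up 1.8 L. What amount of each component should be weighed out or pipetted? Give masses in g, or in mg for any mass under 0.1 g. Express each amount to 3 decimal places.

Scale factor relative to 1 L: 1.8.
cyanocobalamin: 1.39 mg/L × 1.8 L = 2.502 mg
arabinose: 1.7 g per 100 mL × 1800 mL ÷ 100 = 30.600 g
urea: 27.6 mmol/L × 60.1 g/mol × 1.8 L ÷ 1000 = 2.986 g
pyridoxine hydrochloride: 1.13 mg/L × 1.8 L = 2.034 mg
disodium phosphate: 10.3 g/L × 1.8 L = 18.540 g
HEPES: 8.38 g/L × 1.8 L = 15.084 g

cyanocobalamin 2.502 mg; arabinose 30.600 g; urea 2.986 g; pyridoxine hydrochloride 2.034 mg; disodium phosphate 18.540 g; HEPES 15.084 g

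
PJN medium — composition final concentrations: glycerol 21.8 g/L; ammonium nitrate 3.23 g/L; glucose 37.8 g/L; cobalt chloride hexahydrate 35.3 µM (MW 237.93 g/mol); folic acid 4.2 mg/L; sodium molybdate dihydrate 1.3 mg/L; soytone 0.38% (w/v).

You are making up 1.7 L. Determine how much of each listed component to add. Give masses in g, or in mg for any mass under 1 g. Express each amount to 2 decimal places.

Working volume: 1.7 L.
glycerol: 21.8 g/L × 1.7 L = 37.06 g
ammonium nitrate: 3.23 g/L × 1.7 L = 5.49 g
glucose: 37.8 g/L × 1.7 L = 64.26 g
cobalt chloride hexahydrate: 35.3 µmol/L × 237.93 g/mol × 1.7 L ÷ 1000 = 14.28 mg
folic acid: 4.2 mg/L × 1.7 L = 7.14 mg
sodium molybdate dihydrate: 1.3 mg/L × 1.7 L = 2.21 mg
soytone: 0.38 g per 100 mL × 1700 mL ÷ 100 = 6.46 g

glycerol 37.06 g; ammonium nitrate 5.49 g; glucose 64.26 g; cobalt chloride hexahydrate 14.28 mg; folic acid 7.14 mg; sodium molybdate dihydrate 2.21 mg; soytone 6.46 g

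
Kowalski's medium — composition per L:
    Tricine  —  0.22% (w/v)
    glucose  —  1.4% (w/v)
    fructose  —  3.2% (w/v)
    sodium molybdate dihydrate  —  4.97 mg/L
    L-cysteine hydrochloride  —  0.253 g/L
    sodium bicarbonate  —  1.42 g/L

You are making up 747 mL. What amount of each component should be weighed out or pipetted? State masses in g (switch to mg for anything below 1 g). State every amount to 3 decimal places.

Target volume = 747 mL = 0.747 L.
Tricine: 0.22% w/v = 2.2 g/L → 2.2 × 0.747 L = 1.643 g
glucose: 1.4% w/v = 14 g/L → 14 × 0.747 L = 10.458 g
fructose: 3.2% w/v = 32 g/L → 32 × 0.747 L = 23.904 g
sodium molybdate dihydrate: 4.97 mg/L × 0.747 L = 3.713 mg
L-cysteine hydrochloride: 0.253 g/L × 0.747 L = 0.188991 g = 188.991 mg
sodium bicarbonate: 1.42 g/L × 0.747 L = 1.061 g

Tricine 1.643 g; glucose 10.458 g; fructose 23.904 g; sodium molybdate dihydrate 3.713 mg; L-cysteine hydrochloride 188.991 mg; sodium bicarbonate 1.061 g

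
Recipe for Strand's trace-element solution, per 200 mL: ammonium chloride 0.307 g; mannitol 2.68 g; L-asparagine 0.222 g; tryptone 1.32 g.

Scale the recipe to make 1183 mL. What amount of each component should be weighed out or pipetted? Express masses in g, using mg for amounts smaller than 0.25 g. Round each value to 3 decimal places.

ammonium chloride 1.816 g; mannitol 15.852 g; L-asparagine 1.313 g; tryptone 7.808 g

Scale factor = 1183 mL / 200 mL = 5.915.
ammonium chloride: 0.307 g × (1183 mL / 200 mL) = 1.816 g
mannitol: 2.68 g × (1183 mL / 200 mL) = 15.852 g
L-asparagine: 0.222 g × (1183 mL / 200 mL) = 1.313 g
tryptone: 1.32 g × (1183 mL / 200 mL) = 7.808 g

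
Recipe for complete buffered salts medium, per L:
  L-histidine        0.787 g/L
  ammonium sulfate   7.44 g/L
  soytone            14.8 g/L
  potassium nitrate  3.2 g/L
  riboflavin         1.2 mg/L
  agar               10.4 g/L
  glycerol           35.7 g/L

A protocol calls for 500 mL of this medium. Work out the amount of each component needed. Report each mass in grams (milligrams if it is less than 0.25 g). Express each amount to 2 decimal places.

Working volume: 500 mL = 0.5 L.
L-histidine: 0.787 g/L × 0.5 L = 0.39 g
ammonium sulfate: 7.44 g/L × 0.5 L = 3.72 g
soytone: 14.8 g/L × 0.5 L = 7.40 g
potassium nitrate: 3.2 g/L × 0.5 L = 1.60 g
riboflavin: 1.2 mg/L × 0.5 L = 0.60 mg
agar: 10.4 g/L × 0.5 L = 5.20 g
glycerol: 35.7 g/L × 0.5 L = 17.85 g

L-histidine 0.39 g; ammonium sulfate 3.72 g; soytone 7.40 g; potassium nitrate 1.60 g; riboflavin 0.60 mg; agar 5.20 g; glycerol 17.85 g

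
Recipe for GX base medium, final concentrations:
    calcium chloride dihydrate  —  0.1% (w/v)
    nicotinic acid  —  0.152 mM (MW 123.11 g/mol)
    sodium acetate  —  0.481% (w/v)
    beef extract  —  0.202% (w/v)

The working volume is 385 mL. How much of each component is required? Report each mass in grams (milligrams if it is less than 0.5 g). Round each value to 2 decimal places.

calcium chloride dihydrate 385.00 mg; nicotinic acid 7.20 mg; sodium acetate 1.85 g; beef extract 0.78 g

Scale factor relative to 1 L: 0.385.
calcium chloride dihydrate: 0.1% w/v = 1 g/L → 1 × 0.385 L = 0.385 g = 385.00 mg
nicotinic acid: 0.152 mmol/L × 123.11 mg/mmol × 0.385 L = 7.20 mg
sodium acetate: 0.481 g per 100 mL × 385 mL ÷ 100 = 1.85 g
beef extract: 0.202% w/v = 2.02 g/L → 2.02 × 0.385 L = 0.78 g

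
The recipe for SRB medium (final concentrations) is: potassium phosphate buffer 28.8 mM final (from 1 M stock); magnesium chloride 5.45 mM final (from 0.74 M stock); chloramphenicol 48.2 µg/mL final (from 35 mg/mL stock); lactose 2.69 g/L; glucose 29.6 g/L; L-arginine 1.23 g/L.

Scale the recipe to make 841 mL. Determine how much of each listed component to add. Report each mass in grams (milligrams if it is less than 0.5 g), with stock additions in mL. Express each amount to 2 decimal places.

potassium phosphate buffer 24.22 mL; magnesium chloride 6.19 mL; chloramphenicol 1.16 mL; lactose 2.26 g; glucose 24.89 g; L-arginine 1.03 g

Working volume: 841 mL = 0.841 L.
potassium phosphate buffer: dilute stock: 28.8 mM × 841 mL ÷ 1000 mM = 24.22 mL
magnesium chloride: V = C2·V2/C1 = 5.45 mM × 841 mL ÷ 740 mM = 6.19 mL
chloramphenicol: V = C2·V2/C1 = 48.2 µg/mL × 841 mL ÷ 35000 µg/mL = 1.16 mL
lactose: 2.69 g/L × 0.841 L = 2.26 g
glucose: 29.6 g/L × 0.841 L = 24.89 g
L-arginine: 1.23 g/L × 0.841 L = 1.03 g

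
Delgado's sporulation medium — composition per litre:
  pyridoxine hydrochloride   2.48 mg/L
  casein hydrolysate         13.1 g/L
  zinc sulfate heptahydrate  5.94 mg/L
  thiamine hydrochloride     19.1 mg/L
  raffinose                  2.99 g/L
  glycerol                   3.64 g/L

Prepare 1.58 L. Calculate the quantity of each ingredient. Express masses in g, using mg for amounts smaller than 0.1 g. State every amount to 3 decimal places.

pyridoxine hydrochloride 3.918 mg; casein hydrolysate 20.698 g; zinc sulfate heptahydrate 9.385 mg; thiamine hydrochloride 30.178 mg; raffinose 4.724 g; glycerol 5.751 g

Scale factor relative to 1 L: 1.58.
pyridoxine hydrochloride: 2.48 mg/L × 1.58 L = 3.918 mg
casein hydrolysate: 13.1 g/L × 1.58 L = 20.698 g
zinc sulfate heptahydrate: 5.94 mg/L × 1.58 L = 9.385 mg
thiamine hydrochloride: 19.1 mg/L × 1.58 L = 30.178 mg
raffinose: 2.99 g/L × 1.58 L = 4.724 g
glycerol: 3.64 g/L × 1.58 L = 5.751 g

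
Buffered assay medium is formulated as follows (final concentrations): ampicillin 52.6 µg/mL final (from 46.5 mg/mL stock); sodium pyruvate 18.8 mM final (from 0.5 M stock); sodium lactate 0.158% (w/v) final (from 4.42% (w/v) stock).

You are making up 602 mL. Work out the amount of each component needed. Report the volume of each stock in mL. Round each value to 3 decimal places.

ampicillin 0.681 mL; sodium pyruvate 22.635 mL; sodium lactate 21.519 mL

Scale factor relative to 1 L: 0.602.
ampicillin: C1V1 = C2V2 → 52.6 µg/mL × 602 mL ÷ 46500 µg/mL = 0.681 mL
sodium pyruvate: V = C2·V2/C1 = 18.8 mM × 602 mL ÷ 500 mM = 22.635 mL
sodium lactate: C1V1 = C2V2 → 0.158% ÷ 4.42% × 602 mL = 21.519 mL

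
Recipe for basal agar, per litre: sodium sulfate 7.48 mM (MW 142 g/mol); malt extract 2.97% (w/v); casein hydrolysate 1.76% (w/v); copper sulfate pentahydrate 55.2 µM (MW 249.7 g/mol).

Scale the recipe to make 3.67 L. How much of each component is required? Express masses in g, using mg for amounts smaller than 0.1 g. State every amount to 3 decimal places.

sodium sulfate 3.898 g; malt extract 108.999 g; casein hydrolysate 64.592 g; copper sulfate pentahydrate 50.585 mg

Scale factor relative to 1 L: 3.67.
sodium sulfate: 7.48 mmol/L × 142 g/mol × 3.67 L ÷ 1000 = 3.898 g
malt extract: 2.97% w/v = 29.7 g/L → 29.7 × 3.67 L = 108.999 g
casein hydrolysate: 1.76% w/v = 17.6 g/L → 17.6 × 3.67 L = 64.592 g
copper sulfate pentahydrate: 55.2 µmol/L × 249.7 g/mol × 3.67 L ÷ 1000 = 50.585 mg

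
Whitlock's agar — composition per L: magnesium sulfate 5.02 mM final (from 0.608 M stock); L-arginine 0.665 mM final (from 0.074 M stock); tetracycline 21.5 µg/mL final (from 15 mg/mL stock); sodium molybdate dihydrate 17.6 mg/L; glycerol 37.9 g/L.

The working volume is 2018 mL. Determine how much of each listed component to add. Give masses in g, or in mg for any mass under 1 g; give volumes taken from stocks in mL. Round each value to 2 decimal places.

magnesium sulfate 16.66 mL; L-arginine 18.13 mL; tetracycline 2.89 mL; sodium molybdate dihydrate 35.52 mg; glycerol 76.48 g

Working volume: 2018 mL = 2.018 L.
magnesium sulfate: dilute stock: 5.02 mM × 2018 mL ÷ 608 mM = 16.66 mL
L-arginine: V = C2·V2/C1 = 0.665 mM × 2018 mL ÷ 74 mM = 18.13 mL
tetracycline: V = C2·V2/C1 = 21.5 µg/mL × 2018 mL ÷ 15000 µg/mL = 2.89 mL
sodium molybdate dihydrate: 17.6 mg/L × 2.018 L = 35.52 mg
glycerol: 37.9 g/L × 2.018 L = 76.48 g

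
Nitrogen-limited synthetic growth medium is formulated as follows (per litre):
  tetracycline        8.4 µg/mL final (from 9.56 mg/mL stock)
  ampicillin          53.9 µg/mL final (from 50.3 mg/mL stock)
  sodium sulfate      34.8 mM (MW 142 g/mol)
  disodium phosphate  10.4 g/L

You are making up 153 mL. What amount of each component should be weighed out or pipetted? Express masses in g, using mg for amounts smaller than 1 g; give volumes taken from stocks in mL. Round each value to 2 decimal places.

tetracycline 0.13 mL; ampicillin 0.16 mL; sodium sulfate 756.06 mg; disodium phosphate 1.59 g

Scale factor relative to 1 L: 0.153.
tetracycline: dilute stock: 8.4 µg/mL × 153 mL ÷ 9560 µg/mL = 0.13 mL
ampicillin: C1V1 = C2V2 → 53.9 µg/mL × 153 mL ÷ 50300 µg/mL = 0.16 mL
sodium sulfate: 34.8 mmol/L × 142 mg/mmol × 0.153 L = 756.06 mg
disodium phosphate: 10.4 g/L × 0.153 L = 1.59 g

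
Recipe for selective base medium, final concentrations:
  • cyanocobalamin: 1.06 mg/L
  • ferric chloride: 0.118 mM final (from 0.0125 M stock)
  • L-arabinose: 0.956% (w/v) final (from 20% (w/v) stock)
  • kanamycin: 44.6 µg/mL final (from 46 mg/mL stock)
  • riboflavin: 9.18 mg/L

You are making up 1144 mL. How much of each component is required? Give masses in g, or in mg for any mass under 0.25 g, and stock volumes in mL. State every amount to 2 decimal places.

cyanocobalamin 1.21 mg; ferric chloride 10.80 mL; L-arabinose 54.68 mL; kanamycin 1.11 mL; riboflavin 10.50 mg

Working volume: 1144 mL = 1.144 L.
cyanocobalamin: 1.06 mg/L × 1.144 L = 1.21 mg
ferric chloride: dilute stock: 0.118 mM × 1144 mL ÷ 12.5 mM = 10.80 mL
L-arabinose: dilute stock: 0.956% ÷ 20% × 1144 mL = 54.68 mL
kanamycin: V = C2·V2/C1 = 44.6 µg/mL × 1144 mL ÷ 46000 µg/mL = 1.11 mL
riboflavin: 9.18 mg/L × 1.144 L = 10.50 mg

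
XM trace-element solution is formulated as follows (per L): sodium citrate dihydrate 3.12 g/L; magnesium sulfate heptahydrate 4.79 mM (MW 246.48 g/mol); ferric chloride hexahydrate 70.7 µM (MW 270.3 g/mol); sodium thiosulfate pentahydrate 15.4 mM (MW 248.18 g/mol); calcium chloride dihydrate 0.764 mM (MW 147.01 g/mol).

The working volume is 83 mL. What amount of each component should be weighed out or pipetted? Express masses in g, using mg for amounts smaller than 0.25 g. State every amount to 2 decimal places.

Scale factor relative to 1 L: 0.083.
sodium citrate dihydrate: 3.12 g/L × 0.083 L = 0.26 g
magnesium sulfate heptahydrate: 4.79 mmol/L × 246.48 mg/mmol × 0.083 L = 97.99 mg
ferric chloride hexahydrate: 70.7 µmol/L × 270.3 g/mol × 0.083 L ÷ 1000 = 1.59 mg
sodium thiosulfate pentahydrate: 15.4 mmol/L × 248.18 g/mol × 0.083 L ÷ 1000 = 0.32 g
calcium chloride dihydrate: 0.764 mmol/L × 147.01 mg/mmol × 0.083 L = 9.32 mg

sodium citrate dihydrate 0.26 g; magnesium sulfate heptahydrate 97.99 mg; ferric chloride hexahydrate 1.59 mg; sodium thiosulfate pentahydrate 0.32 g; calcium chloride dihydrate 9.32 mg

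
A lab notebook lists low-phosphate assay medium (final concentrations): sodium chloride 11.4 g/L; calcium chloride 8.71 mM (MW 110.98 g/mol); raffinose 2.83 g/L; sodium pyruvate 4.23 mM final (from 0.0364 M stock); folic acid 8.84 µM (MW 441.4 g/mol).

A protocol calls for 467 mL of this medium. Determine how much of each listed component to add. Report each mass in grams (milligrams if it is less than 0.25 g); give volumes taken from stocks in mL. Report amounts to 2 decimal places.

sodium chloride 5.32 g; calcium chloride 0.45 g; raffinose 1.32 g; sodium pyruvate 54.27 mL; folic acid 1.82 mg

Working volume: 467 mL = 0.467 L.
sodium chloride: 11.4 g/L × 0.467 L = 5.32 g
calcium chloride: 8.71 mmol/L × 110.98 g/mol × 0.467 L ÷ 1000 = 0.45 g
raffinose: 2.83 g/L × 0.467 L = 1.32 g
sodium pyruvate: V = C2·V2/C1 = 4.23 mM × 467 mL ÷ 36.4 mM = 54.27 mL
folic acid: 8.84 µmol/L × 441.4 g/mol × 0.467 L ÷ 1000 = 1.82 mg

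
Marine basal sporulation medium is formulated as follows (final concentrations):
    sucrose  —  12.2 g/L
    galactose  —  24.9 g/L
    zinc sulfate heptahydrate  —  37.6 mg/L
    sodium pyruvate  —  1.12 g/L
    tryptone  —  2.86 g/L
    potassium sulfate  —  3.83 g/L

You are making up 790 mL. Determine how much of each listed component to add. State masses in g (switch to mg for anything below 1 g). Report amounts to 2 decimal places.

sucrose 9.64 g; galactose 19.67 g; zinc sulfate heptahydrate 29.70 mg; sodium pyruvate 884.80 mg; tryptone 2.26 g; potassium sulfate 3.03 g

Scale factor relative to 1 L: 0.79.
sucrose: 12.2 g/L × 0.79 L = 9.64 g
galactose: 24.9 g/L × 0.79 L = 19.67 g
zinc sulfate heptahydrate: 37.6 mg/L × 0.79 L = 29.70 mg
sodium pyruvate: 1.12 g/L × 0.79 L = 0.8848 g = 884.80 mg
tryptone: 2.86 g/L × 0.79 L = 2.26 g
potassium sulfate: 3.83 g/L × 0.79 L = 3.03 g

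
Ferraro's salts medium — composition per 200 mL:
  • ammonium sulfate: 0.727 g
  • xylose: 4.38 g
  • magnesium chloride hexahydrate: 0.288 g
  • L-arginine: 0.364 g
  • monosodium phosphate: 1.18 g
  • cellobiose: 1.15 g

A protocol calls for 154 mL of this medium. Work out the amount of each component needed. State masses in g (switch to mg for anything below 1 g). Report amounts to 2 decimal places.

ammonium sulfate 559.79 mg; xylose 3.37 g; magnesium chloride hexahydrate 221.76 mg; L-arginine 280.28 mg; monosodium phosphate 908.60 mg; cellobiose 885.50 mg

Ratio of target to recipe volume: 154 / 200 = 0.77.
ammonium sulfate: 0.727 g × (154 mL / 200 mL) = 0.55979 g = 559.79 mg
xylose: 4.38 g × (154 mL / 200 mL) = 3.37 g
magnesium chloride hexahydrate: 0.288 g × (154 mL / 200 mL) = 0.22176 g = 221.76 mg
L-arginine: 0.364 g × (154 mL / 200 mL) = 0.28028 g = 280.28 mg
monosodium phosphate: 1.18 g × (154 mL / 200 mL) = 0.9086 g = 908.60 mg
cellobiose: 1.15 g × (154 mL / 200 mL) = 0.8855 g = 885.50 mg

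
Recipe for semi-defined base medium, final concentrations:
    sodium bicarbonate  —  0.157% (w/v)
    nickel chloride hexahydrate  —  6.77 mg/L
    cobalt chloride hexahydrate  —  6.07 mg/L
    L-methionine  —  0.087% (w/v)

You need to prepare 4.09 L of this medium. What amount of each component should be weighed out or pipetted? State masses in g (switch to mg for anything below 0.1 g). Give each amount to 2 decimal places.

Working volume: 4.09 L.
sodium bicarbonate: 0.157 g per 100 mL × 4090 mL ÷ 100 = 6.42 g
nickel chloride hexahydrate: 6.77 mg/L × 4.09 L = 27.69 mg
cobalt chloride hexahydrate: 6.07 mg/L × 4.09 L = 24.83 mg
L-methionine: 0.087 g per 100 mL × 4090 mL ÷ 100 = 3.56 g

sodium bicarbonate 6.42 g; nickel chloride hexahydrate 27.69 mg; cobalt chloride hexahydrate 24.83 mg; L-methionine 3.56 g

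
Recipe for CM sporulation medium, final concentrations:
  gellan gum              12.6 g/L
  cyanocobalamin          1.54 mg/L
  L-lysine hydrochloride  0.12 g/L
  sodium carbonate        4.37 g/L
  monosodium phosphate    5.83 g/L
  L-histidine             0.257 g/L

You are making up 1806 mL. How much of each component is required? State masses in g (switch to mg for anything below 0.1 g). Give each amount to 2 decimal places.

Scale factor relative to 1 L: 1.806.
gellan gum: 12.6 g/L × 1.806 L = 22.76 g
cyanocobalamin: 1.54 mg/L × 1.806 L = 2.78 mg
L-lysine hydrochloride: 0.12 g/L × 1.806 L = 0.22 g
sodium carbonate: 4.37 g/L × 1.806 L = 7.89 g
monosodium phosphate: 5.83 g/L × 1.806 L = 10.53 g
L-histidine: 0.257 g/L × 1.806 L = 0.46 g

gellan gum 22.76 g; cyanocobalamin 2.78 mg; L-lysine hydrochloride 0.22 g; sodium carbonate 7.89 g; monosodium phosphate 10.53 g; L-histidine 0.46 g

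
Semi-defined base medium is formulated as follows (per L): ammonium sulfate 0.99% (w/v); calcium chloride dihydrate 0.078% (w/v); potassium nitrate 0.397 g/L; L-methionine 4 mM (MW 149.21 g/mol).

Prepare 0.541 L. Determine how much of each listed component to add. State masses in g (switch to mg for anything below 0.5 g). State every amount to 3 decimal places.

Scale factor relative to 1 L: 0.541.
ammonium sulfate: 0.99% w/v = 9.9 g/L → 9.9 × 0.541 L = 5.356 g
calcium chloride dihydrate: 0.078% w/v = 0.78 g/L → 0.78 × 0.541 L = 0.42198 g = 421.980 mg
potassium nitrate: 0.397 g/L × 0.541 L = 0.214777 g = 214.777 mg
L-methionine: 4 mmol/L × 149.21 mg/mmol × 0.541 L = 322.890 mg

ammonium sulfate 5.356 g; calcium chloride dihydrate 421.980 mg; potassium nitrate 214.777 mg; L-methionine 322.890 mg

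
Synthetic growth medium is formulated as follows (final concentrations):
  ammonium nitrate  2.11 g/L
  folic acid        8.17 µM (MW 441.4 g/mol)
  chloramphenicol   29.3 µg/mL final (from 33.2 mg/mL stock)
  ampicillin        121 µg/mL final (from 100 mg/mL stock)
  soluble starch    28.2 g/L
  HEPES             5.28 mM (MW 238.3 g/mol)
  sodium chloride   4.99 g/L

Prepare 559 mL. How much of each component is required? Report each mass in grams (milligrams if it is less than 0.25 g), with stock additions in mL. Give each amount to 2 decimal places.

Target volume = 559 mL = 0.559 L.
ammonium nitrate: 2.11 g/L × 0.559 L = 1.18 g
folic acid: 8.17 µmol/L × 441.4 g/mol × 0.559 L ÷ 1000 = 2.02 mg
chloramphenicol: dilute stock: 29.3 µg/mL × 559 mL ÷ 33200 µg/mL = 0.49 mL
ampicillin: C1V1 = C2V2 → 121 µg/mL × 559 mL ÷ 100000 µg/mL = 0.68 mL
soluble starch: 28.2 g/L × 0.559 L = 15.76 g
HEPES: 5.28 mmol/L × 238.3 g/mol × 0.559 L ÷ 1000 = 0.70 g
sodium chloride: 4.99 g/L × 0.559 L = 2.79 g

ammonium nitrate 1.18 g; folic acid 2.02 mg; chloramphenicol 0.49 mL; ampicillin 0.68 mL; soluble starch 15.76 g; HEPES 0.70 g; sodium chloride 2.79 g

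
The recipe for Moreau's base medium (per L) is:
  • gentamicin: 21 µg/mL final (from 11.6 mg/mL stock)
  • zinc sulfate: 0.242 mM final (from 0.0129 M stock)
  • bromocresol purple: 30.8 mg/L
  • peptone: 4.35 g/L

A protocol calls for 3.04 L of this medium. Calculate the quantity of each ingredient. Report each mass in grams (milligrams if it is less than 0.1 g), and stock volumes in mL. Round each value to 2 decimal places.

gentamicin 5.50 mL; zinc sulfate 57.03 mL; bromocresol purple 93.63 mg; peptone 13.22 g

Working volume: 3.04 L.
gentamicin: dilute stock: 21 µg/mL × 3040 mL ÷ 11600 µg/mL = 5.50 mL
zinc sulfate: dilute stock: 0.242 mM × 3040 mL ÷ 12.9 mM = 57.03 mL
bromocresol purple: 30.8 mg/L × 3.04 L = 93.63 mg
peptone: 4.35 g/L × 3.04 L = 13.22 g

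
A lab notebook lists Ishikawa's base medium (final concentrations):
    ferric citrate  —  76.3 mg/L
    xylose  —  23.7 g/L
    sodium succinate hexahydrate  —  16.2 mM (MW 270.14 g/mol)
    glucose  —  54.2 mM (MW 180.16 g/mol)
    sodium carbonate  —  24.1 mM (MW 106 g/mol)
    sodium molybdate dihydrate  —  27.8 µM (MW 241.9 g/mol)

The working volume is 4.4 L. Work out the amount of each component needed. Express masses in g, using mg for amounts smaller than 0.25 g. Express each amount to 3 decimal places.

Scale factor relative to 1 L: 4.4.
ferric citrate: 76.3 mg/L × 4.4 L = 335.72 mg = 0.336 g
xylose: 23.7 g/L × 4.4 L = 104.280 g
sodium succinate hexahydrate: 16.2 mmol/L × 270.14 g/mol × 4.4 L ÷ 1000 = 19.256 g
glucose: 54.2 mmol/L × 180.16 g/mol × 4.4 L ÷ 1000 = 42.965 g
sodium carbonate: 24.1 mmol/L × 106 g/mol × 4.4 L ÷ 1000 = 11.240 g
sodium molybdate dihydrate: 27.8 µmol/L × 241.9 g/mol × 4.4 L ÷ 1000 = 29.589 mg

ferric citrate 0.336 g; xylose 104.280 g; sodium succinate hexahydrate 19.256 g; glucose 42.965 g; sodium carbonate 11.240 g; sodium molybdate dihydrate 29.589 mg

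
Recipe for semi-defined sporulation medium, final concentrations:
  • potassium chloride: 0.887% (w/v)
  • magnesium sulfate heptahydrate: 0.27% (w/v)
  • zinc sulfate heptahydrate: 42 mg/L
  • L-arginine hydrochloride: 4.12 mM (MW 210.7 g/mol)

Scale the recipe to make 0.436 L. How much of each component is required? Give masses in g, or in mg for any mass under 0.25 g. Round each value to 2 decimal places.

Scale factor relative to 1 L: 0.436.
potassium chloride: 0.887 g per 100 mL × 436 mL ÷ 100 = 3.87 g
magnesium sulfate heptahydrate: 0.27 g per 100 mL × 436 mL ÷ 100 = 1.18 g
zinc sulfate heptahydrate: 42 mg/L × 0.436 L = 18.31 mg
L-arginine hydrochloride: 4.12 mmol/L × 210.7 g/mol × 0.436 L ÷ 1000 = 0.38 g

potassium chloride 3.87 g; magnesium sulfate heptahydrate 1.18 g; zinc sulfate heptahydrate 18.31 mg; L-arginine hydrochloride 0.38 g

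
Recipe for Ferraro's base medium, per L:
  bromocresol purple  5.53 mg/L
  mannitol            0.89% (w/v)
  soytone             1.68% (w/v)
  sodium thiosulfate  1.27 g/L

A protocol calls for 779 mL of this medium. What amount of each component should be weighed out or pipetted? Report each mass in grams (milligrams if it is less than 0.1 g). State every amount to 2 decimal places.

bromocresol purple 4.31 mg; mannitol 6.93 g; soytone 13.09 g; sodium thiosulfate 0.99 g

Scale factor relative to 1 L: 0.779.
bromocresol purple: 5.53 mg/L × 0.779 L = 4.31 mg
mannitol: 0.89% w/v = 8.9 g/L → 8.9 × 0.779 L = 6.93 g
soytone: 1.68 g per 100 mL × 779 mL ÷ 100 = 13.09 g
sodium thiosulfate: 1.27 g/L × 0.779 L = 0.99 g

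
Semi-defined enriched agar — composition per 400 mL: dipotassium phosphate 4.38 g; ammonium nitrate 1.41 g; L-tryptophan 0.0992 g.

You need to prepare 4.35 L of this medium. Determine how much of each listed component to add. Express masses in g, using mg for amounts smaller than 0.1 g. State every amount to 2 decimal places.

dipotassium phosphate 47.63 g; ammonium nitrate 15.33 g; L-tryptophan 1.08 g

Scale factor = 4350 mL / 400 mL = 10.875.
dipotassium phosphate: 4.38 g × (4350 mL / 400 mL) = 47.63 g
ammonium nitrate: 1.41 g × (4350 mL / 400 mL) = 15.33 g
L-tryptophan: 0.0992 g × (4350 mL / 400 mL) = 1.08 g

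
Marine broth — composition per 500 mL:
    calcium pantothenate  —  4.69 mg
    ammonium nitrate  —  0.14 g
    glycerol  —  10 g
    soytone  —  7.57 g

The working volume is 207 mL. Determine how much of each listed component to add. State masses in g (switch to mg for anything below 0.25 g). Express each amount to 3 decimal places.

calcium pantothenate 1.942 mg; ammonium nitrate 57.960 mg; glycerol 4.140 g; soytone 3.134 g

Scale factor = 207 mL / 500 mL = 0.414.
calcium pantothenate: 4.69 mg × (207 mL / 500 mL) = 1.942 mg
ammonium nitrate: 0.14 g × (207 mL / 500 mL) = 0.05796 g = 57.960 mg
glycerol: 10 g × (207 mL / 500 mL) = 4.140 g
soytone: 7.57 g × (207 mL / 500 mL) = 3.134 g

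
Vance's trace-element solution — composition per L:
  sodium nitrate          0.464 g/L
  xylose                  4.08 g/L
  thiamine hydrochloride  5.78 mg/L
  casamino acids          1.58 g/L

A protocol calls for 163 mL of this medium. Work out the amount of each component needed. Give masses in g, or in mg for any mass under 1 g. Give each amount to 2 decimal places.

Scale factor relative to 1 L: 0.163.
sodium nitrate: 0.464 g/L × 0.163 L = 0.075632 g = 75.63 mg
xylose: 4.08 g/L × 0.163 L = 0.66504 g = 665.04 mg
thiamine hydrochloride: 5.78 mg/L × 0.163 L = 0.94 mg
casamino acids: 1.58 g/L × 0.163 L = 0.25754 g = 257.54 mg

sodium nitrate 75.63 mg; xylose 665.04 mg; thiamine hydrochloride 0.94 mg; casamino acids 257.54 mg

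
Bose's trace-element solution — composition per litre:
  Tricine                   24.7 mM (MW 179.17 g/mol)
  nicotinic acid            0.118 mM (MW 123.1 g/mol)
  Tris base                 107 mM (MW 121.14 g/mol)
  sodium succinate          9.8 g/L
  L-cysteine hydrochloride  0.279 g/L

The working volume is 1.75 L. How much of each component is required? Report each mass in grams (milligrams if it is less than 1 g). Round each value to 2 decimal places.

Working volume: 1.75 L.
Tricine: 24.7 mmol/L × 179.17 g/mol × 1.75 L ÷ 1000 = 7.74 g
nicotinic acid: 0.118 mmol/L × 123.1 mg/mmol × 1.75 L = 25.42 mg
Tris base: 107 mmol/L × 121.14 g/mol × 1.75 L ÷ 1000 = 22.68 g
sodium succinate: 9.8 g/L × 1.75 L = 17.15 g
L-cysteine hydrochloride: 0.279 g/L × 1.75 L = 0.48825 g = 488.25 mg

Tricine 7.74 g; nicotinic acid 25.42 mg; Tris base 22.68 g; sodium succinate 17.15 g; L-cysteine hydrochloride 488.25 mg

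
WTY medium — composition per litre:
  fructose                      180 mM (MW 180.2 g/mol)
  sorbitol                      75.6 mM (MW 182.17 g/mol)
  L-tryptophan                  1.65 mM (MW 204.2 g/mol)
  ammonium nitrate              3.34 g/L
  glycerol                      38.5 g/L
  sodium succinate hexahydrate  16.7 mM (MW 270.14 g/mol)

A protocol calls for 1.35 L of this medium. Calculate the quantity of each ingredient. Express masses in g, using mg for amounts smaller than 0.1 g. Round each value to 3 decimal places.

Scale factor relative to 1 L: 1.35.
fructose: 180 mmol/L × 180.2 g/mol × 1.35 L ÷ 1000 = 43.789 g
sorbitol: 75.6 mmol/L × 182.17 g/mol × 1.35 L ÷ 1000 = 18.592 g
L-tryptophan: 1.65 mmol/L × 204.2 g/mol × 1.35 L ÷ 1000 = 0.455 g
ammonium nitrate: 3.34 g/L × 1.35 L = 4.509 g
glycerol: 38.5 g/L × 1.35 L = 51.975 g
sodium succinate hexahydrate: 16.7 mmol/L × 270.14 g/mol × 1.35 L ÷ 1000 = 6.090 g

fructose 43.789 g; sorbitol 18.592 g; L-tryptophan 0.455 g; ammonium nitrate 4.509 g; glycerol 51.975 g; sodium succinate hexahydrate 6.090 g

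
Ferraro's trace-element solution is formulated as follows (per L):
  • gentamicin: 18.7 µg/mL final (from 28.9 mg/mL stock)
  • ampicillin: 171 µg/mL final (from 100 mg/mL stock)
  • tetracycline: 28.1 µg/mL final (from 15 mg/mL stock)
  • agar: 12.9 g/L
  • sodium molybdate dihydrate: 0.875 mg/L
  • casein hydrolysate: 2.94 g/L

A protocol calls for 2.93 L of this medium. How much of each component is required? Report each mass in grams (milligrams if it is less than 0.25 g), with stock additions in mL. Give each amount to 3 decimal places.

gentamicin 1.896 mL; ampicillin 5.010 mL; tetracycline 5.489 mL; agar 37.797 g; sodium molybdate dihydrate 2.564 mg; casein hydrolysate 8.614 g

Working volume: 2.93 L.
gentamicin: dilute stock: 18.7 µg/mL × 2930 mL ÷ 28900 µg/mL = 1.896 mL
ampicillin: C1V1 = C2V2 → 171 µg/mL × 2930 mL ÷ 100000 µg/mL = 5.010 mL
tetracycline: dilute stock: 28.1 µg/mL × 2930 mL ÷ 15000 µg/mL = 5.489 mL
agar: 12.9 g/L × 2.93 L = 37.797 g
sodium molybdate dihydrate: 0.875 mg/L × 2.93 L = 2.564 mg
casein hydrolysate: 2.94 g/L × 2.93 L = 8.614 g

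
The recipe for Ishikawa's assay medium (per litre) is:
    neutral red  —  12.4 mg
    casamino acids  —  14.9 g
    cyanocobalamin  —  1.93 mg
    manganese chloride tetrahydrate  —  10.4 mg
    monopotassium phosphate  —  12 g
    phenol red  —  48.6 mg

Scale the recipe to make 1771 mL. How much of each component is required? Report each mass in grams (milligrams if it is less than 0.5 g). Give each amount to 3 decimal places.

Ratio of target to recipe volume: 1771 / 1000 = 1.771.
neutral red: 12.4 mg × (1771 mL / 1000 mL) = 21.960 mg
casamino acids: 14.9 g × (1771 mL / 1000 mL) = 26.388 g
cyanocobalamin: 1.93 mg × (1771 mL / 1000 mL) = 3.418 mg
manganese chloride tetrahydrate: 10.4 mg × (1771 mL / 1000 mL) = 18.418 mg
monopotassium phosphate: 12 g × (1771 mL / 1000 mL) = 21.252 g
phenol red: 48.6 mg × (1771 mL / 1000 mL) = 86.071 mg

neutral red 21.960 mg; casamino acids 26.388 g; cyanocobalamin 3.418 mg; manganese chloride tetrahydrate 18.418 mg; monopotassium phosphate 21.252 g; phenol red 86.071 mg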